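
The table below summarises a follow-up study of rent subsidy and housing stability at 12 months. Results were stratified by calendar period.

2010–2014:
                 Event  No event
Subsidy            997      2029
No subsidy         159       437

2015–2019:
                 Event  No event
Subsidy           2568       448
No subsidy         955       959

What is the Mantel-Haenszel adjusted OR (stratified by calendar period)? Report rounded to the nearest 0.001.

OR_MH = Σ(aᵢdᵢ/nᵢ) / Σ(bᵢcᵢ/nᵢ), where nᵢ is the stratum total.
Stratum 1 (2010–2014): n = 3622; a·d/n = 997·437/3622 = 120.2896; b·c/n = 2029·159/3622 = 89.0699
Stratum 2 (2015–2019): n = 4930; a·d/n = 2568·959/4930 = 499.5359; b·c/n = 448·955/4930 = 86.7830
OR_MH = (120.2896 + 499.5359) / (89.0699 + 86.7830) = 619.8255 / 175.8528 = 3.52468

3.525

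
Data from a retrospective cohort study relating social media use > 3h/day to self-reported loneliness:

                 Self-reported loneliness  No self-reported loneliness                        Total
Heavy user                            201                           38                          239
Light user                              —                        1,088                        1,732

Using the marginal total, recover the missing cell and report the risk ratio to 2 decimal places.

The missing cell is in the unexposed row: 1732 − 1088 = 644.
So a = 201, b = 38, c = 644, d = 1088.
RR = [a/(a+b)] / [c/(c+d)] = (201/239) / (644/1732) = 0.84100/0.37182 = 2.26183

2.26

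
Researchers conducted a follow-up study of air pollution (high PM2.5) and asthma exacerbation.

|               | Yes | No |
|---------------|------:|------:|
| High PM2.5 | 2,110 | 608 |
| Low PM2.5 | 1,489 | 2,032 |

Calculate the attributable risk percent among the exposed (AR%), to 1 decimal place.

Cells: a = 2110, b = 608, c = 1489, d = 2032.
Risk in exposed = 2110/2718 = 0.77631; risk in unexposed = 1489/3521 = 0.42289.
RR = 0.77631/0.42289 = 1.83571
AR% = (RR − 1)/RR × 100 = (1.83571 − 1)/1.83571 × 100 = 45.5252%

45.5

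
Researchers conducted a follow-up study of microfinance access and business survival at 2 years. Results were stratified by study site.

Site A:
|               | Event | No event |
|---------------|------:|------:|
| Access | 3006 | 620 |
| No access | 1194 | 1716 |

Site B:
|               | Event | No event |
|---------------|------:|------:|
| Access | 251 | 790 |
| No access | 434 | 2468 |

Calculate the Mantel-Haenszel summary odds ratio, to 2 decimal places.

4.73

OR_MH = Σ(aᵢdᵢ/nᵢ) / Σ(bᵢcᵢ/nᵢ), where nᵢ is the stratum total.
Stratum 1 (Site A): n = 6536; a·d/n = 3006·1716/6536 = 789.2130; b·c/n = 620·1194/6536 = 113.2619
Stratum 2 (Site B): n = 3943; a·d/n = 251·2468/3943 = 157.1058; b·c/n = 790·434/3943 = 86.9541
OR_MH = (789.2130 + 157.1058) / (113.2619 + 86.9541) = 946.3187 / 200.2160 = 4.72649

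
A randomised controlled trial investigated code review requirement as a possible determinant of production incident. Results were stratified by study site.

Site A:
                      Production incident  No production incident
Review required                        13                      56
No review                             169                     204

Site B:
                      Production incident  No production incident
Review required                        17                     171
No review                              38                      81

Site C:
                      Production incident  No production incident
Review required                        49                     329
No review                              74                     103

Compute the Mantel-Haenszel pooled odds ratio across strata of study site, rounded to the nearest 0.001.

0.226

OR_MH = Σ(aᵢdᵢ/nᵢ) / Σ(bᵢcᵢ/nᵢ), where nᵢ is the stratum total.
Stratum 1 (Site A): n = 442; a·d/n = 13·204/442 = 6.0000; b·c/n = 56·169/442 = 21.4118
Stratum 2 (Site B): n = 307; a·d/n = 17·81/307 = 4.4853; b·c/n = 171·38/307 = 21.1661
Stratum 3 (Site C): n = 555; a·d/n = 49·103/555 = 9.0937; b·c/n = 329·74/555 = 43.8667
OR_MH = (6.0000 + 4.4853 + 9.0937) / (21.4118 + 21.1661 + 43.8667) = 19.5790 / 86.4446 = 0.22649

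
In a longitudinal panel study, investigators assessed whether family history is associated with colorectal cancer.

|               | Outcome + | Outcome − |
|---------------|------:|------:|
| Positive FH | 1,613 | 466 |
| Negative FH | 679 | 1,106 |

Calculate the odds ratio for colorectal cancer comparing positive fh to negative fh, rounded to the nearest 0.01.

Cells: a = 1613, b = 466, c = 679, d = 1106.
OR = (a·d)/(b·c) = (1613 × 1106) / (466 × 679) = 1783978 / 316414 = 5.63811
The odds of colorectal cancer are about 5.64 times as high in the positive fh group.

5.64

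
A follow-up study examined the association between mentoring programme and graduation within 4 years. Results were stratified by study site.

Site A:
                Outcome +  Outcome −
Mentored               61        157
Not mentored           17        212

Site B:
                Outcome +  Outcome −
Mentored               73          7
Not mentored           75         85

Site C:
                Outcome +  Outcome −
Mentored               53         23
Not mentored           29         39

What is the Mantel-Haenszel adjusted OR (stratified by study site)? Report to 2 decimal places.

5.41

OR_MH = Σ(aᵢdᵢ/nᵢ) / Σ(bᵢcᵢ/nᵢ), where nᵢ is the stratum total.
Stratum 1 (Site A): n = 447; a·d/n = 61·212/447 = 28.9306; b·c/n = 157·17/447 = 5.9709
Stratum 2 (Site B): n = 240; a·d/n = 73·85/240 = 25.8542; b·c/n = 7·75/240 = 2.1875
Stratum 3 (Site C): n = 144; a·d/n = 53·39/144 = 14.3542; b·c/n = 23·29/144 = 4.6319
OR_MH = (28.9306 + 25.8542 + 14.3542) / (5.9709 + 2.1875 + 4.6319) = 69.1390 / 12.7904 = 5.40555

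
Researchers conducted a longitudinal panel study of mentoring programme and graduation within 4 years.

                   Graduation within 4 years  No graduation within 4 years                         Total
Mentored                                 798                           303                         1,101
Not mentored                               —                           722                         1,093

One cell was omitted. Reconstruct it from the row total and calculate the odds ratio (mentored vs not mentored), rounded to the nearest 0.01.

The missing cell is in the unexposed row: 1093 − 722 = 371.
So a = 798, b = 303, c = 371, d = 722.
OR = (a·d)/(b·c) = (798 × 722) / (303 × 371) = 576156 / 112413 = 5.12535

5.13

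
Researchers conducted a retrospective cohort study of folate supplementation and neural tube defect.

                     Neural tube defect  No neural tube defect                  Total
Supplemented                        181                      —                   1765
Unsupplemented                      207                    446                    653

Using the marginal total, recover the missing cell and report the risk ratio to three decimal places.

0.324

The missing cell is in the exposed row: 1765 − 181 = 1584.
So a = 181, b = 1584, c = 207, d = 446.
RR = [a/(a+b)] / [c/(c+d)] = (181/1765) / (207/653) = 0.10255/0.31700 = 0.32350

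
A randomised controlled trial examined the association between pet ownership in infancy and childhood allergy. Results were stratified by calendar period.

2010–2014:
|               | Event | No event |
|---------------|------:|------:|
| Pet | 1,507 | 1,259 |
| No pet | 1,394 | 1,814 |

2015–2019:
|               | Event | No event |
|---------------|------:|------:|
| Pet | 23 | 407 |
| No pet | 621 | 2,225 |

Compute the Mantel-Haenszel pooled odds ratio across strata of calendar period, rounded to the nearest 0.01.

1.28

OR_MH = Σ(aᵢdᵢ/nᵢ) / Σ(bᵢcᵢ/nᵢ), where nᵢ is the stratum total.
Stratum 1 (2010–2014): n = 5974; a·d/n = 1507·1814/5974 = 457.5993; b·c/n = 1259·1394/5974 = 293.7807
Stratum 2 (2015–2019): n = 3276; a·d/n = 23·2225/3276 = 15.6212; b·c/n = 407·621/3276 = 77.1511
OR_MH = (457.5993 + 15.6212) / (293.7807 + 77.1511) = 473.2204 / 370.9318 = 1.27576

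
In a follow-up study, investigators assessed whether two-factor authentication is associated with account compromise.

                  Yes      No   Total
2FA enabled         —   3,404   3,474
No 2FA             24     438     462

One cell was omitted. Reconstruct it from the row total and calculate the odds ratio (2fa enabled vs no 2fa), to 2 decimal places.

0.38

The missing cell is in the exposed row: 3474 − 3404 = 70.
So a = 70, b = 3404, c = 24, d = 438.
OR = (a·d)/(b·c) = (70 × 438) / (3404 × 24) = 30660 / 81696 = 0.37529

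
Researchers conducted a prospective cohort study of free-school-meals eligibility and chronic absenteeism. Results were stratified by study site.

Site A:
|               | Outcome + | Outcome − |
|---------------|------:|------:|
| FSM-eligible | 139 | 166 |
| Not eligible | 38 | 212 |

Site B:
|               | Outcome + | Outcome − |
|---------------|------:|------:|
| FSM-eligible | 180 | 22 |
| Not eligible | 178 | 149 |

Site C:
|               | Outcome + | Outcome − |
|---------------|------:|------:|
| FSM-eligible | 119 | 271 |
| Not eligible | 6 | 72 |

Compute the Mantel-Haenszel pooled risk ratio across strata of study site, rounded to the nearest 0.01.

RR_MH = Σ(aᵢ·n₀ᵢ/nᵢ) / Σ(cᵢ·n₁ᵢ/nᵢ), with n₁ᵢ = aᵢ+bᵢ (exposed), n₀ᵢ = cᵢ+dᵢ (unexposed), nᵢ = n₁ᵢ+n₀ᵢ.
Stratum 1 (Site A): n₁ = 305, n₀ = 250, n = 555; a·n₀/n = 139·250/555 = 62.6126; c·n₁/n = 38·305/555 = 20.8829
Stratum 2 (Site B): n₁ = 202, n₀ = 327, n = 529; a·n₀/n = 180·327/529 = 111.2665; c·n₁/n = 178·202/529 = 67.9698
Stratum 3 (Site C): n₁ = 390, n₀ = 78, n = 468; a·n₀/n = 119·78/468 = 19.8333; c·n₁/n = 6·390/468 = 5.0000
RR_MH = (62.6126 + 111.2665 + 19.8333) / (20.8829 + 67.9698 + 5.0000) = 193.7125 / 93.8526 = 2.06401

2.06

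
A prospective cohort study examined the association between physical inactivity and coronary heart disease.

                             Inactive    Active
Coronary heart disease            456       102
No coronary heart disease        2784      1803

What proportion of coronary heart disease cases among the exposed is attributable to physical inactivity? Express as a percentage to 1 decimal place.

62.0

Reading the table with exposure as columns: a = 456 (Inactive, case), b = 2784 (Inactive, non-case), c = 102 (Active, case), d = 1803.
Risk in exposed = 456/3240 = 0.14074; risk in unexposed = 102/1905 = 0.05354.
RR = 0.14074/0.05354 = 2.62854
AR% = (RR − 1)/RR × 100 = (2.62854 − 1)/2.62854 × 100 = 61.9561%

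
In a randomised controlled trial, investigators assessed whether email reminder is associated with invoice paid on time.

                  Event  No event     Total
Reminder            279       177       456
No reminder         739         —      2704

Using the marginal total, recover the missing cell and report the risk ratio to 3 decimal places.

2.239

The missing cell is in the unexposed row: 2704 − 739 = 1965.
So a = 279, b = 177, c = 739, d = 1965.
RR = [a/(a+b)] / [c/(c+d)] = (279/456) / (739/2704) = 0.61184/0.27330 = 2.23873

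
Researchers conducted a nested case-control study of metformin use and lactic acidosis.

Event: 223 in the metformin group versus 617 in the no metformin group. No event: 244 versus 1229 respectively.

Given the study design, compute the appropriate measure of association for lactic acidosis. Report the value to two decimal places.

1.82

From the description: a = 223, b = 244, c = 617, d = 1229.
This is a nested case-control study: participants were sampled on outcome status, so risks in the source population cannot be estimated directly — relative risk is not valid here. The odds ratio is the appropriate measure.
OR = (a·d)/(b·c) = (223 × 1229) / (244 × 617) = 274067 / 150548 = 1.82046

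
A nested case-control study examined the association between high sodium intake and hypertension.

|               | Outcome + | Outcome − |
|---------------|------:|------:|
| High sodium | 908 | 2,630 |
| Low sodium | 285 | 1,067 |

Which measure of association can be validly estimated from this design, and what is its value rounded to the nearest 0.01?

1.29

Cells: a = 908, b = 2630, c = 285, d = 1067.
This is a nested case-control study: participants were sampled on outcome status, so risks in the source population cannot be estimated directly — relative risk is not valid here. The odds ratio is the appropriate measure.
OR = (a·d)/(b·c) = (908 × 1067) / (2630 × 285) = 968836 / 749550 = 1.29256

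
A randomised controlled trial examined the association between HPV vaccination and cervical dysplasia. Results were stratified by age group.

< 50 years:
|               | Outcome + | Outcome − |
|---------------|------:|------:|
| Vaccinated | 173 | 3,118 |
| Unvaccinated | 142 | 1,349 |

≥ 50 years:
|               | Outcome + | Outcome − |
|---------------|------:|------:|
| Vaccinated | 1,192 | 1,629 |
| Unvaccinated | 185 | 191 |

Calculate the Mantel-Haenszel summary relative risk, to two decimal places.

0.74

RR_MH = Σ(aᵢ·n₀ᵢ/nᵢ) / Σ(cᵢ·n₁ᵢ/nᵢ), with n₁ᵢ = aᵢ+bᵢ (exposed), n₀ᵢ = cᵢ+dᵢ (unexposed), nᵢ = n₁ᵢ+n₀ᵢ.
Stratum 1 (< 50 years): n₁ = 3291, n₀ = 1491, n = 4782; a·n₀/n = 173·1491/4782 = 53.9404; c·n₁/n = 142·3291/4782 = 97.7252
Stratum 2 (≥ 50 years): n₁ = 2821, n₀ = 376, n = 3197; a·n₀/n = 1192·376/3197 = 140.1914; c·n₁/n = 185·2821/3197 = 163.2421
RR_MH = (53.9404 + 140.1914) / (97.7252 + 163.2421) = 194.1318 / 260.9673 = 0.74389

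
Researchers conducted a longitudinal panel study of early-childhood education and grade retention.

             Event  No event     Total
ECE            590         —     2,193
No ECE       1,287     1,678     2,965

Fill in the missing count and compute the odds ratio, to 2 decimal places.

The missing cell is in the exposed row: 2193 − 590 = 1603.
So a = 590, b = 1603, c = 1287, d = 1678.
OR = (a·d)/(b·c) = (590 × 1678) / (1603 × 1287) = 990020 / 2063061 = 0.47988

0.48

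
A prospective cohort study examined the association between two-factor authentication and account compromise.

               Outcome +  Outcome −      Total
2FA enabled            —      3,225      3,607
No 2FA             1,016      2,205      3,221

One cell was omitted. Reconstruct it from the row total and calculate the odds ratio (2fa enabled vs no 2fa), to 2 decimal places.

0.26

The missing cell is in the exposed row: 3607 − 3225 = 382.
So a = 382, b = 3225, c = 1016, d = 2205.
OR = (a·d)/(b·c) = (382 × 2205) / (3225 × 1016) = 842310 / 3276600 = 0.25707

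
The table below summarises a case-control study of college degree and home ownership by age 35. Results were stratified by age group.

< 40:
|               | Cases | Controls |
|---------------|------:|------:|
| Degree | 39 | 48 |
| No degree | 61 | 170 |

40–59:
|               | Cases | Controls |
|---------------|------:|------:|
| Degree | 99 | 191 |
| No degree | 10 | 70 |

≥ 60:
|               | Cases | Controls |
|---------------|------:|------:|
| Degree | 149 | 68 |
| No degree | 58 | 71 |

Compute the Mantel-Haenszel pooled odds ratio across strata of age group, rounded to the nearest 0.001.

OR_MH = Σ(aᵢdᵢ/nᵢ) / Σ(bᵢcᵢ/nᵢ), where nᵢ is the stratum total.
Stratum 1 (< 40): n = 318; a·d/n = 39·170/318 = 20.8491; b·c/n = 48·61/318 = 9.2075
Stratum 2 (40–59): n = 370; a·d/n = 99·70/370 = 18.7297; b·c/n = 191·10/370 = 5.1622
Stratum 3 (≥ 60): n = 346; a·d/n = 149·71/346 = 30.5751; b·c/n = 68·58/346 = 11.3988
OR_MH = (20.8491 + 18.7297 + 30.5751) / (9.2075 + 5.1622 + 11.3988) = 70.1539 / 25.7686 = 2.72246

2.722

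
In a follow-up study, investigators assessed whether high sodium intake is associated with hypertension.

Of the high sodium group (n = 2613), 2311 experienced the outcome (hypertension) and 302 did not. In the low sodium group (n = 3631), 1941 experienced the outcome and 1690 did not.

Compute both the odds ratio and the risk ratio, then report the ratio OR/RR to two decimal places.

4.03

From the description: a = 2311, b = 302, c = 1941, d = 1690.
OR = (2311·1690)/(302·1941) = 3905590/586182 = 6.66276
Risk in exposed = 2311/2613 = 0.88442; risk in unexposed = 1941/3631 = 0.53456; RR = 1.65448
OR/RR = 6.66276 / 1.65448 = 4.02710
The outcome is not rare, so the OR lies further from 1 than the RR.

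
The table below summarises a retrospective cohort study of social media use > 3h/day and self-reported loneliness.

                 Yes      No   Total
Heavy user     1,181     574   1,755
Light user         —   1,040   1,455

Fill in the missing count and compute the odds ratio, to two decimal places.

5.16

The missing cell is in the unexposed row: 1455 − 1040 = 415.
So a = 1181, b = 574, c = 415, d = 1040.
OR = (a·d)/(b·c) = (1181 × 1040) / (574 × 415) = 1228240 / 238210 = 5.15612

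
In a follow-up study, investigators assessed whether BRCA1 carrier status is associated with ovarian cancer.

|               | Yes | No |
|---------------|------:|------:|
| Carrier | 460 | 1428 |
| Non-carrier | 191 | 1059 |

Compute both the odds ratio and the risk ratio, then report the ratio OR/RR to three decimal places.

Cells: a = 460, b = 1428, c = 191, d = 1059.
OR = (460·1059)/(1428·191) = 487140/272748 = 1.78604
Risk in exposed = 460/1888 = 0.24364; risk in unexposed = 191/1250 = 0.15280; RR = 1.59453
OR/RR = 1.78604 / 1.59453 = 1.12011
The outcome is not rare, so the OR lies further from 1 than the RR.

1.120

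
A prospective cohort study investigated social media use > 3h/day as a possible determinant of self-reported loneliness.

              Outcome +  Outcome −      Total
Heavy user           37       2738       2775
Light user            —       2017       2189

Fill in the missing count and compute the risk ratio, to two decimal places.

The missing cell is in the unexposed row: 2189 − 2017 = 172.
So a = 37, b = 2738, c = 172, d = 2017.
RR = [a/(a+b)] / [c/(c+d)] = (37/2775) / (172/2189) = 0.01333/0.07857 = 0.16969

0.17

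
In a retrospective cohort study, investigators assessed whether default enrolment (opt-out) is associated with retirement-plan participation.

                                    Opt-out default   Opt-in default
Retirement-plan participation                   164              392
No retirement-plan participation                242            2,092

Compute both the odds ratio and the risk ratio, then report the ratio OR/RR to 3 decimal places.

Reading the table with exposure as columns: a = 164 (Opt-out default, case), b = 242 (Opt-out default, non-case), c = 392 (Opt-in default, case), d = 2092.
OR = (164·2092)/(242·392) = 343088/94864 = 3.61663
Risk in exposed = 164/406 = 0.40394; risk in unexposed = 392/2484 = 0.15781; RR = 2.55967
OR/RR = 3.61663 / 2.55967 = 1.41293
The outcome is not rare, so the OR lies further from 1 than the RR.

1.413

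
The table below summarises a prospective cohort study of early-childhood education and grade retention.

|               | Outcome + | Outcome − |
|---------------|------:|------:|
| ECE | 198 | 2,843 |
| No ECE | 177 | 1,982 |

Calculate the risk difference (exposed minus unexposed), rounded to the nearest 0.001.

-0.017

Cells: a = 198, b = 2843, c = 177, d = 1982.
Risk in exposed = 198/3041 = 0.065110; risk in unexposed = 177/2159 = 0.081982.
Risk difference = 0.065110 − 0.081982 = -0.016872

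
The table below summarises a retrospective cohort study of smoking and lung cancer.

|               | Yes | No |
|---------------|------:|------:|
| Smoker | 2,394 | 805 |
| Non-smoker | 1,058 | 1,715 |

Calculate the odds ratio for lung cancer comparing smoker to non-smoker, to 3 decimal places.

4.821

Cells: a = 2394, b = 805, c = 1058, d = 1715.
OR = (a·d)/(b·c) = (2394 × 1715) / (805 × 1058) = 4105710 / 851690 = 4.82066
The odds of lung cancer are about 4.82 times as high in the smoker group.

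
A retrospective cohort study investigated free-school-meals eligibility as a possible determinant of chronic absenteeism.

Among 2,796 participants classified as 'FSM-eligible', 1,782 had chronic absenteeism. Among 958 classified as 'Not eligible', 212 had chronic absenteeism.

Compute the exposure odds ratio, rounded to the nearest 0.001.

6.184

From the description: a = 1782, b = 1014, c = 212, d = 746.
OR = (a·d)/(b·c) = (1782 × 746) / (1014 × 212) = 1329372 / 214968 = 6.18405
The odds of chronic absenteeism are about 6.18 times as high in the fsm-eligible group.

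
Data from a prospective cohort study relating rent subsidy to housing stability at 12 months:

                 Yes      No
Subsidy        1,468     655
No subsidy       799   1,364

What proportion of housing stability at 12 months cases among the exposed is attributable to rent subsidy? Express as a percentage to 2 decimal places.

Cells: a = 1468, b = 655, c = 799, d = 1364.
Risk in exposed = 1468/2123 = 0.69147; risk in unexposed = 799/2163 = 0.36939.
RR = 0.69147/0.36939 = 1.87191
AR% = (RR − 1)/RR × 100 = (1.87191 − 1)/1.87191 × 100 = 46.5787%

46.58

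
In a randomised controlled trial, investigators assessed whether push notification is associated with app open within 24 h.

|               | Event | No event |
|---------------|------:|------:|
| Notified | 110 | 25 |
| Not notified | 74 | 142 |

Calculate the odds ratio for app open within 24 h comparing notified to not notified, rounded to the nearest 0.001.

Cells: a = 110, b = 25, c = 74, d = 142.
OR = (a·d)/(b·c) = (110 × 142) / (25 × 74) = 15620 / 1850 = 8.44324
The odds of app open within 24 h are about 8.44 times as high in the notified group.

8.443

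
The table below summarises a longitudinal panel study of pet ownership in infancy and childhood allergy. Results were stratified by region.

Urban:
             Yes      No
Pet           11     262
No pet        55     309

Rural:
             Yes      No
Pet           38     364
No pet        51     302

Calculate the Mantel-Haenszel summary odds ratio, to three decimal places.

OR_MH = Σ(aᵢdᵢ/nᵢ) / Σ(bᵢcᵢ/nᵢ), where nᵢ is the stratum total.
Stratum 1 (Urban): n = 637; a·d/n = 11·309/637 = 5.3359; b·c/n = 262·55/637 = 22.6217
Stratum 2 (Rural): n = 755; a·d/n = 38·302/755 = 15.2000; b·c/n = 364·51/755 = 24.5881
OR_MH = (5.3359 + 15.2000) / (22.6217 + 24.5881) = 20.5359 / 47.2097 = 0.43499

0.435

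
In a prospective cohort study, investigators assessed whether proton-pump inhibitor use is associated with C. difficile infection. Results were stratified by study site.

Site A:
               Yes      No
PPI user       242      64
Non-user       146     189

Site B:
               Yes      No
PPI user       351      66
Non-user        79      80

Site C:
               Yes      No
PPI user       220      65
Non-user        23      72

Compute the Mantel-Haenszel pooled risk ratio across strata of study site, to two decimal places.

1.93

RR_MH = Σ(aᵢ·n₀ᵢ/nᵢ) / Σ(cᵢ·n₁ᵢ/nᵢ), with n₁ᵢ = aᵢ+bᵢ (exposed), n₀ᵢ = cᵢ+dᵢ (unexposed), nᵢ = n₁ᵢ+n₀ᵢ.
Stratum 1 (Site A): n₁ = 306, n₀ = 335, n = 641; a·n₀/n = 242·335/641 = 126.4743; c·n₁/n = 146·306/641 = 69.6973
Stratum 2 (Site B): n₁ = 417, n₀ = 159, n = 576; a·n₀/n = 351·159/576 = 96.8906; c·n₁/n = 79·417/576 = 57.1927
Stratum 3 (Site C): n₁ = 285, n₀ = 95, n = 380; a·n₀/n = 220·95/380 = 55.0000; c·n₁/n = 23·285/380 = 17.2500
RR_MH = (126.4743 + 96.8906 + 55.0000) / (69.6973 + 57.1927 + 17.2500) = 278.3649 / 144.1401 = 1.93121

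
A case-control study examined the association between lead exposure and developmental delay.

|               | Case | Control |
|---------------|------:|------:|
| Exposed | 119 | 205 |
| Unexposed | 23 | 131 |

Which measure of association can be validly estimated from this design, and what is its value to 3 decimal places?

3.306

Cells: a = 119, b = 205, c = 23, d = 131.
This is a case-control study: participants were sampled on outcome status, so risks in the source population cannot be estimated directly — relative risk is not valid here. The odds ratio is the appropriate measure.
OR = (a·d)/(b·c) = (119 × 131) / (205 × 23) = 15589 / 4715 = 3.30626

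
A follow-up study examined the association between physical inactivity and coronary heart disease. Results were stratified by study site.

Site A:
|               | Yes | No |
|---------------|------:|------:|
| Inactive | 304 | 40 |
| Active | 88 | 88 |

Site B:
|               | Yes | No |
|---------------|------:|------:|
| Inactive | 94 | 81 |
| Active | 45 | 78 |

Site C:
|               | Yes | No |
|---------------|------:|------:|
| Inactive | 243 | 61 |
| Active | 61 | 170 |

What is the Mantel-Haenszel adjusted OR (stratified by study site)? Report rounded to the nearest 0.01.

5.90

OR_MH = Σ(aᵢdᵢ/nᵢ) / Σ(bᵢcᵢ/nᵢ), where nᵢ is the stratum total.
Stratum 1 (Site A): n = 520; a·d/n = 304·88/520 = 51.4462; b·c/n = 40·88/520 = 6.7692
Stratum 2 (Site B): n = 298; a·d/n = 94·78/298 = 24.6040; b·c/n = 81·45/298 = 12.2315
Stratum 3 (Site C): n = 535; a·d/n = 243·170/535 = 77.2150; b·c/n = 61·61/535 = 6.9551
OR_MH = (51.4462 + 24.6040 + 77.2150) / (6.7692 + 12.2315 + 6.9551) = 153.2651 / 25.9559 = 5.90483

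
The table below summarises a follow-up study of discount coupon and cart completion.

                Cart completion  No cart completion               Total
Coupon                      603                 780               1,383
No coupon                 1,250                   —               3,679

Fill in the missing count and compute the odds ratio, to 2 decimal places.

The missing cell is in the unexposed row: 3679 − 1250 = 2429.
So a = 603, b = 780, c = 1250, d = 2429.
OR = (a·d)/(b·c) = (603 × 2429) / (780 × 1250) = 1464687 / 975000 = 1.50224

1.50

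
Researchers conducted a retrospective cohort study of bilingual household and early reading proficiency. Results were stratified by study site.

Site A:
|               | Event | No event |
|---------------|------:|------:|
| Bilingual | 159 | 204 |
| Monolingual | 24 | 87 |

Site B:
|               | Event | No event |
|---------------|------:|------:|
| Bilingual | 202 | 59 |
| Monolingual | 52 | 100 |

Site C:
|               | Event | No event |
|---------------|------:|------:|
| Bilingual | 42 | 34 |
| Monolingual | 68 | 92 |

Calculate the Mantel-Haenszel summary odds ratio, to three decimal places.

OR_MH = Σ(aᵢdᵢ/nᵢ) / Σ(bᵢcᵢ/nᵢ), where nᵢ is the stratum total.
Stratum 1 (Site A): n = 474; a·d/n = 159·87/474 = 29.1835; b·c/n = 204·24/474 = 10.3291
Stratum 2 (Site B): n = 413; a·d/n = 202·100/413 = 48.9104; b·c/n = 59·52/413 = 7.4286
Stratum 3 (Site C): n = 236; a·d/n = 42·92/236 = 16.3729; b·c/n = 34·68/236 = 9.7966
OR_MH = (29.1835 + 48.9104 + 16.3729) / (10.3291 + 7.4286 + 9.7966) = 94.4668 / 27.5543 = 3.42839

3.428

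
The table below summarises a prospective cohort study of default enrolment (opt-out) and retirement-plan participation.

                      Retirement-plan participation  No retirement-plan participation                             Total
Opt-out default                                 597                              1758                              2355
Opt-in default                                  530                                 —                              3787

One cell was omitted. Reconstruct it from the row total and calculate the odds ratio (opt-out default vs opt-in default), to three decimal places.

2.087

The missing cell is in the unexposed row: 3787 − 530 = 3257.
So a = 597, b = 1758, c = 530, d = 3257.
OR = (a·d)/(b·c) = (597 × 3257) / (1758 × 530) = 1944429 / 931740 = 2.08688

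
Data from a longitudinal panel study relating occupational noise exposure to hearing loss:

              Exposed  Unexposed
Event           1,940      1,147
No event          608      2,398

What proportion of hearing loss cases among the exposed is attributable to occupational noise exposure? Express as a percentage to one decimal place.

Reading the table with exposure as columns: a = 1940 (Exposed, case), b = 608 (Exposed, non-case), c = 1147 (Unexposed, case), d = 2398.
Risk in exposed = 1940/2548 = 0.76138; risk in unexposed = 1147/3545 = 0.32355.
RR = 0.76138/0.32355 = 2.35318
AR% = (RR − 1)/RR × 100 = (2.35318 − 1)/2.35318 × 100 = 57.5043%

57.5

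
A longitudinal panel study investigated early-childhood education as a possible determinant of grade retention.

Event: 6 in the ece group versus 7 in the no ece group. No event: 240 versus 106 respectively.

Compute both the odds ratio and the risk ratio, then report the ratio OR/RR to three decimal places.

0.962

From the description: a = 6, b = 240, c = 7, d = 106.
OR = (6·106)/(240·7) = 636/1680 = 0.37857
Risk in exposed = 6/246 = 0.02439; risk in unexposed = 7/113 = 0.06195; RR = 0.39373
OR/RR = 0.37857 / 0.39373 = 0.96150
The outcome is rare in both groups, so OR ≈ RR (ratio near 1).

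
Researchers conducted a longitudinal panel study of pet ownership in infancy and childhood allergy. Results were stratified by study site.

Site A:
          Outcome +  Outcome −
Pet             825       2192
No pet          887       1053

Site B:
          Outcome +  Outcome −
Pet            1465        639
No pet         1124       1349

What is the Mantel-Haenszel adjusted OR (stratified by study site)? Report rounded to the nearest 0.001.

1.105

OR_MH = Σ(aᵢdᵢ/nᵢ) / Σ(bᵢcᵢ/nᵢ), where nᵢ is the stratum total.
Stratum 1 (Site A): n = 4957; a·d/n = 825·1053/4957 = 175.2522; b·c/n = 2192·887/4957 = 392.2340
Stratum 2 (Site B): n = 4577; a·d/n = 1465·1349/4577 = 431.7861; b·c/n = 639·1124/4577 = 156.9229
OR_MH = (175.2522 + 431.7861) / (392.2340 + 156.9229) = 607.0383 / 549.1569 = 1.10540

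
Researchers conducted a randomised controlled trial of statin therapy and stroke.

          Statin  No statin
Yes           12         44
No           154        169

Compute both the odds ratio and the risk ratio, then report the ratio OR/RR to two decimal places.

Reading the table with exposure as columns: a = 12 (Statin, case), b = 154 (Statin, non-case), c = 44 (No statin, case), d = 169.
OR = (12·169)/(154·44) = 2028/6776 = 0.29929
Risk in exposed = 12/166 = 0.07229; risk in unexposed = 44/213 = 0.20657; RR = 0.34995
OR/RR = 0.29929 / 0.34995 = 0.85525
The outcome is not rare, so the OR lies further from 1 than the RR.

0.86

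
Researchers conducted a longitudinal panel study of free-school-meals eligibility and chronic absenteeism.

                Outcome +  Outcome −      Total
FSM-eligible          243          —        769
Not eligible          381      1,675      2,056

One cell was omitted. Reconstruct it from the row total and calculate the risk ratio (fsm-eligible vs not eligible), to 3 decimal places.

1.705

The missing cell is in the exposed row: 769 − 243 = 526.
So a = 243, b = 526, c = 381, d = 1675.
RR = [a/(a+b)] / [c/(c+d)] = (243/769) / (381/2056) = 0.31599/0.18531 = 1.70521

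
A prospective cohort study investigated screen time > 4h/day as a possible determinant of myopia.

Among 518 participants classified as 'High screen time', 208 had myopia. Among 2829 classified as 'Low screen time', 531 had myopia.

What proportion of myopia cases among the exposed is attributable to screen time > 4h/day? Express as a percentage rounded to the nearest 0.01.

From the description: a = 208, b = 310, c = 531, d = 2298.
Risk in exposed = 208/518 = 0.40154; risk in unexposed = 531/2829 = 0.18770.
RR = 0.40154/0.18770 = 2.13930
AR% = (RR − 1)/RR × 100 = (2.13930 − 1)/2.13930 × 100 = 53.2558%

53.26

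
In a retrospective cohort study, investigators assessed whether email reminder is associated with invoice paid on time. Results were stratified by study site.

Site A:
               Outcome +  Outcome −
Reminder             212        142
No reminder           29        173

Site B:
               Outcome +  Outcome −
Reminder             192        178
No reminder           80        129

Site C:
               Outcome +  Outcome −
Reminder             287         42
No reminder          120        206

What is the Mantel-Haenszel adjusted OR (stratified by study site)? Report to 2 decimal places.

OR_MH = Σ(aᵢdᵢ/nᵢ) / Σ(bᵢcᵢ/nᵢ), where nᵢ is the stratum total.
Stratum 1 (Site A): n = 556; a·d/n = 212·173/556 = 65.9640; b·c/n = 142·29/556 = 7.4065
Stratum 2 (Site B): n = 579; a·d/n = 192·129/579 = 42.7772; b·c/n = 178·80/579 = 24.5941
Stratum 3 (Site C): n = 655; a·d/n = 287·206/655 = 90.2626; b·c/n = 42·120/655 = 7.6947
OR_MH = (65.9640 + 42.7772 + 90.2626) / (7.4065 + 24.5941 + 7.6947) = 199.0038 / 39.6953 = 5.01329

5.01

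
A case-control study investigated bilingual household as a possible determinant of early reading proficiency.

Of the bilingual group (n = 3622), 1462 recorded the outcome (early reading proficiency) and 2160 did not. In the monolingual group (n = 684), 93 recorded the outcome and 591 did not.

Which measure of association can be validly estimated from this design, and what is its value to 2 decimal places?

From the description: a = 1462, b = 2160, c = 93, d = 591.
This is a case-control study: participants were sampled on outcome status, so risks in the source population cannot be estimated directly — relative risk is not valid here. The odds ratio is the appropriate measure.
OR = (a·d)/(b·c) = (1462 × 591) / (2160 × 93) = 864042 / 200880 = 4.30128

4.30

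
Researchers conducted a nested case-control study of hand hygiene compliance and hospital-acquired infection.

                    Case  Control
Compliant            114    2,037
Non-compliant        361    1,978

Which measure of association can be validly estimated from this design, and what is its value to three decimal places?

Cells: a = 114, b = 2037, c = 361, d = 1978.
This is a nested case-control study: participants were sampled on outcome status, so risks in the source population cannot be estimated directly — relative risk is not valid here. The odds ratio is the appropriate measure.
OR = (a·d)/(b·c) = (114 × 1978) / (2037 × 361) = 225492 / 735357 = 0.30664

0.307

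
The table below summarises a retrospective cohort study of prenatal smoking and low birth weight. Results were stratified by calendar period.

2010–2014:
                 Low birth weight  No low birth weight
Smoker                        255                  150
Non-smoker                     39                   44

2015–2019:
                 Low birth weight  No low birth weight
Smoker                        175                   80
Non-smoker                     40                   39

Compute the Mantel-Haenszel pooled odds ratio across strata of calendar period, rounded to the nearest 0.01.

2.01

OR_MH = Σ(aᵢdᵢ/nᵢ) / Σ(bᵢcᵢ/nᵢ), where nᵢ is the stratum total.
Stratum 1 (2010–2014): n = 488; a·d/n = 255·44/488 = 22.9918; b·c/n = 150·39/488 = 11.9877
Stratum 2 (2015–2019): n = 334; a·d/n = 175·39/334 = 20.4341; b·c/n = 80·40/334 = 9.5808
OR_MH = (22.9918 + 20.4341) / (11.9877 + 9.5808) = 43.4259 / 21.5685 = 2.01339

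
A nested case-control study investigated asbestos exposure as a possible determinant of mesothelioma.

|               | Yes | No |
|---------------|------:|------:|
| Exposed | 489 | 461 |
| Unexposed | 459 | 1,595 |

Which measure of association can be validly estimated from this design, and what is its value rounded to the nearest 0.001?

Cells: a = 489, b = 461, c = 459, d = 1595.
This is a nested case-control study: participants were sampled on outcome status, so risks in the source population cannot be estimated directly — relative risk is not valid here. The odds ratio is the appropriate measure.
OR = (a·d)/(b·c) = (489 × 1595) / (461 × 459) = 779955 / 211599 = 3.68601

3.686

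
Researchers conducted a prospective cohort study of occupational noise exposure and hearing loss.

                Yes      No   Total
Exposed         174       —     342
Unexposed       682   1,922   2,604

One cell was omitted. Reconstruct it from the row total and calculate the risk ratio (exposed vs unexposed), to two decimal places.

The missing cell is in the exposed row: 342 − 174 = 168.
So a = 174, b = 168, c = 682, d = 1922.
RR = [a/(a+b)] / [c/(c+d)] = (174/342) / (682/2604) = 0.50877/0.26190 = 1.94258

1.94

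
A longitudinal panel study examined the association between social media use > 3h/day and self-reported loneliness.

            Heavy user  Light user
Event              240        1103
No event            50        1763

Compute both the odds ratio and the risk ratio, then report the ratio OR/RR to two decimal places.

3.57

Reading the table with exposure as columns: a = 240 (Heavy user, case), b = 50 (Heavy user, non-case), c = 1103 (Light user, case), d = 1763.
OR = (240·1763)/(50·1103) = 423120/55150 = 7.67217
Risk in exposed = 240/290 = 0.82759; risk in unexposed = 1103/2866 = 0.38486; RR = 2.15037
OR/RR = 7.67217 / 2.15037 = 3.56783
The outcome is not rare, so the OR lies further from 1 than the RR.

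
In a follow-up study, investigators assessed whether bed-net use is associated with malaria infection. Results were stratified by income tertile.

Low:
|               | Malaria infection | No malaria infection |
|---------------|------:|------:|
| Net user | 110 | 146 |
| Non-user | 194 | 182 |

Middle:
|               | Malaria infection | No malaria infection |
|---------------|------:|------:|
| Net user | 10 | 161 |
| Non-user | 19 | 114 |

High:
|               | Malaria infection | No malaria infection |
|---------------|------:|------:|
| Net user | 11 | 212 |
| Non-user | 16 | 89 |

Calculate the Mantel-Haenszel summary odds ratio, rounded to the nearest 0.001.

OR_MH = Σ(aᵢdᵢ/nᵢ) / Σ(bᵢcᵢ/nᵢ), where nᵢ is the stratum total.
Stratum 1 (Low): n = 632; a·d/n = 110·182/632 = 31.6772; b·c/n = 146·194/632 = 44.8165
Stratum 2 (Middle): n = 304; a·d/n = 10·114/304 = 3.7500; b·c/n = 161·19/304 = 10.0625
Stratum 3 (High): n = 328; a·d/n = 11·89/328 = 2.9848; b·c/n = 212·16/328 = 10.3415
OR_MH = (31.6772 + 3.7500 + 2.9848) / (44.8165 + 10.0625 + 10.3415) = 38.4120 / 65.2204 = 0.58896

0.589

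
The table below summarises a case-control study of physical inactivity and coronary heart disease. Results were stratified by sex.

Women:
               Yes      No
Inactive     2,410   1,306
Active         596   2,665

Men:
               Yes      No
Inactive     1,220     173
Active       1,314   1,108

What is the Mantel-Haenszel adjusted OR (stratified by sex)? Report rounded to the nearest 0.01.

OR_MH = Σ(aᵢdᵢ/nᵢ) / Σ(bᵢcᵢ/nᵢ), where nᵢ is the stratum total.
Stratum 1 (Women): n = 6977; a·d/n = 2410·2665/6977 = 920.5461; b·c/n = 1306·596/6977 = 111.5631
Stratum 2 (Men): n = 3815; a·d/n = 1220·1108/3815 = 354.3277; b·c/n = 173·1314/3815 = 59.5864
OR_MH = (920.5461 + 354.3277) / (111.5631 + 59.5864) = 1274.8737 / 171.1495 = 7.44889

7.45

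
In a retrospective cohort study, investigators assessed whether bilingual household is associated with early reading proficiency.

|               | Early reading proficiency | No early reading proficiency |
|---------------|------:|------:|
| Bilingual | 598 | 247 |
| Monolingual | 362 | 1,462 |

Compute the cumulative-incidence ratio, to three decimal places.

Cells: a = 598, b = 247, c = 362, d = 1462.
Risk in exposed = 598/845 = 0.70769; risk in unexposed = 362/1824 = 0.19846.
RR = 0.70769 / 0.19846 = 3.56583
The risk among the exposed is 3.57 times that among the unexposed.

3.566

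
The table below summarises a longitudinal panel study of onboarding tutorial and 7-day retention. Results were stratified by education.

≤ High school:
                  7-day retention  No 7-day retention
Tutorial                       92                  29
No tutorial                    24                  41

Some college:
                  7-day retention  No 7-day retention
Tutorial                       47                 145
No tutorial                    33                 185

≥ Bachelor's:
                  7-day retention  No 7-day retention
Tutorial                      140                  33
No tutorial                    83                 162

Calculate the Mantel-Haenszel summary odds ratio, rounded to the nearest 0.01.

OR_MH = Σ(aᵢdᵢ/nᵢ) / Σ(bᵢcᵢ/nᵢ), where nᵢ is the stratum total.
Stratum 1 (≤ High school): n = 186; a·d/n = 92·41/186 = 20.2796; b·c/n = 29·24/186 = 3.7419
Stratum 2 (Some college): n = 410; a·d/n = 47·185/410 = 21.2073; b·c/n = 145·33/410 = 11.6707
Stratum 3 (≥ Bachelor's): n = 418; a·d/n = 140·162/418 = 54.2584; b·c/n = 33·83/418 = 6.5526
OR_MH = (20.2796 + 21.2073 + 54.2584) / (3.7419 + 11.6707 + 6.5526) = 95.7453 / 21.9653 = 4.35893

4.36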